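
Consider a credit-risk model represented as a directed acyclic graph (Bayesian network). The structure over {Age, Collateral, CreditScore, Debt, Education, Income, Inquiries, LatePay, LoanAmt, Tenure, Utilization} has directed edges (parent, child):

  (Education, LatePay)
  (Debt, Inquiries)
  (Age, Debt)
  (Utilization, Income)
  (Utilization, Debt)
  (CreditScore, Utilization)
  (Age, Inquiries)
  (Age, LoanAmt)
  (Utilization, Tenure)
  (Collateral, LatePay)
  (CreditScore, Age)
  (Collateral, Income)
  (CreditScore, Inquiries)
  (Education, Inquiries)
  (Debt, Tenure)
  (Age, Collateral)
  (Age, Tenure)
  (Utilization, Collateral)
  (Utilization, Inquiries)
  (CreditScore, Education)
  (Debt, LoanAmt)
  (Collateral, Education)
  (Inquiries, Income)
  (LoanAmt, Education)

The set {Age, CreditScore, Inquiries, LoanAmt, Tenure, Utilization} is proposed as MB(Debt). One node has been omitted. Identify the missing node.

Education

The Markov blanket of a node is its parents, its children, and the other parents of its children.
Children of Debt: Inquiries, LoanAmt, Tenure.
Debt's parents: Age, Utilization.
Parents of each child, excluding Debt:
  parents(LoanAmt) \ {Debt} = {Age}.
  Tenure's other parents are Age, Utilization.
  parents(Inquiries) \ {Debt} = {Age, CreditScore, Education, Utilization}.
MB(Debt) = {Age, CreditScore, Education, Inquiries, LoanAmt, Tenure, Utilization}.
Comparing with the claimed set, Education is missing.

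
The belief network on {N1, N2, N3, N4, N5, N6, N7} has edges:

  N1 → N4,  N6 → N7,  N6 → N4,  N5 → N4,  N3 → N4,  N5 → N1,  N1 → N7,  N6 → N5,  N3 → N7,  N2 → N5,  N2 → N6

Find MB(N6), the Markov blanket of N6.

Recall MB(v) = parents ∪ children ∪ spouses, where spouses are the other parents of v's children.
N6 has children N4, N5, N7.
Parents of N6: N2.
Co-parents of N6 (other parents of its children):
  N5's other parent is N2.
  N4's other parents are N1, N3, N5.
  N7's other parents are N1, N3.
Taking the union gives {N1, N2, N3, N4, N5, N7}.

{N1, N2, N3, N4, N5, N7}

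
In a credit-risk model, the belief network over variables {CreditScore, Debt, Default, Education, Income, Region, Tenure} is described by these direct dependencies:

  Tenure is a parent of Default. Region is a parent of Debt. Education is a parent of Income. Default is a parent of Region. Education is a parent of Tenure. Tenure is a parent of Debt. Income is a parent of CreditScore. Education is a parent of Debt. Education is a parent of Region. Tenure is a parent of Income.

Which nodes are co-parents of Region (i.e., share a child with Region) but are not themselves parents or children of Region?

{Tenure}

Children of Region: Debt.
  parents(Debt) \ {Region} = {Education, Tenure}.
Excluding nodes already adjacent to Region (Debt, Default, Education), the co-parent-only contribution is {Tenure}.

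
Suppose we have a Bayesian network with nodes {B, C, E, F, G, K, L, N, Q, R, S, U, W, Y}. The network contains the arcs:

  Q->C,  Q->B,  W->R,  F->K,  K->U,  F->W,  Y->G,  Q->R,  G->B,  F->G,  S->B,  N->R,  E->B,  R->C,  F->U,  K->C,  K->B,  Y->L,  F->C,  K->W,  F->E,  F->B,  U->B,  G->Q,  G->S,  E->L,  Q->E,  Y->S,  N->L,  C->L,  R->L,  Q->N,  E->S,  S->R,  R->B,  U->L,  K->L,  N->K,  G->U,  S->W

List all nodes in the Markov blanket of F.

A node's Markov blanket = Pa ∪ Ch ∪ (parents of Ch other than the node itself).
Children of F: B, C, E, G, K, U, W.
Parents of F: none.
Co-parents of F (other parents of its children):
  G: Y
  E: Q
  K: N
  W: K, S
  U: G, K
  B: E, G, K, Q, R, S, U
  C: K, Q, R
Taking the union gives {B, C, E, G, K, N, Q, R, S, U, W, Y}.

{B, C, E, G, K, N, Q, R, S, U, W, Y}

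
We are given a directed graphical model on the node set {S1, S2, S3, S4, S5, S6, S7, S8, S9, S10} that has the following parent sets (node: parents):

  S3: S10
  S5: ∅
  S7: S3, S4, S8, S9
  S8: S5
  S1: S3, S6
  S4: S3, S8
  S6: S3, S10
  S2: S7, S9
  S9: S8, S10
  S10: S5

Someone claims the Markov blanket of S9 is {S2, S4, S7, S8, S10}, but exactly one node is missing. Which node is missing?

S3

Pa(S9) = {S8, S10}.
Children of S9: S2, S7.
Parents of each child, excluding S9:
  S7: S3, S4, S8
  S2: S7
MB(S9) = {S2, S3, S4, S7, S8, S10}.
Comparing with the claimed set, S3 is missing.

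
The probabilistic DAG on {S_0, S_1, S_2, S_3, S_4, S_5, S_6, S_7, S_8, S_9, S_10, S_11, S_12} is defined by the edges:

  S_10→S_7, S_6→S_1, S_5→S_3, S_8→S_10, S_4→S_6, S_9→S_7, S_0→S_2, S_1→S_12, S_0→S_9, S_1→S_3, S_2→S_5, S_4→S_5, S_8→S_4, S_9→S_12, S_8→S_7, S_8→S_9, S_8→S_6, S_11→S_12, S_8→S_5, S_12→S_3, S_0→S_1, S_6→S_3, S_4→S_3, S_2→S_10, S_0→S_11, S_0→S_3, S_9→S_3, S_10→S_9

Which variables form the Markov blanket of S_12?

{S_0, S_1, S_3, S_4, S_5, S_6, S_9, S_11}

Parents of S_12: S_1, S_9, S_11.
Ch(S_12) = {S_3}.
Parents of each child, excluding S_12:
  S_3's other parents are S_0, S_1, S_4, S_5, S_6, S_9.
Union: {S_1, S_9, S_11} ∪ {S_3} ∪ {S_0, S_1, S_4, S_5, S_6, S_9} = {S_0, S_1, S_3, S_4, S_5, S_6, S_9, S_11}.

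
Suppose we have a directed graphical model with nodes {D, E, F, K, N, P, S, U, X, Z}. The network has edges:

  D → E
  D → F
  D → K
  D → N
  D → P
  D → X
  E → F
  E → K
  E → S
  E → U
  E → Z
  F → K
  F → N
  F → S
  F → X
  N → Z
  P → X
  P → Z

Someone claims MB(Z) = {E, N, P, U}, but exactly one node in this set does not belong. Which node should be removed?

The Markov blanket of a node is its parents, its children, and the other parents of its children.
Pa(Z) = {E, N, P}.
Z's children: none.
With no children, Z has no spouses; the co-parent set is empty.
MB(Z) = {E, N, P}.
U is neither a parent, child, nor co-parent of Z, so it does not belong.

U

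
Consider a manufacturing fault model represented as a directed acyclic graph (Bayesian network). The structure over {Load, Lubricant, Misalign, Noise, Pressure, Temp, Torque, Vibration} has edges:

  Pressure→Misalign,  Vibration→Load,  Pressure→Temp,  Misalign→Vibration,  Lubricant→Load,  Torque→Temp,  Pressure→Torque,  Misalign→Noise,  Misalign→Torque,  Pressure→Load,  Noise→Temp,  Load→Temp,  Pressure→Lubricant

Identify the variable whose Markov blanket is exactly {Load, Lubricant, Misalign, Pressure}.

The target node must have every member of {Load, Lubricant, Misalign, Pressure} as a parent, child, or co-parent, and no others.
Parents of Vibration: Misalign; children: Load; co-parents: Lubricant, Pressure.
These exactly cover the given set, so the node is Vibration.

Vibration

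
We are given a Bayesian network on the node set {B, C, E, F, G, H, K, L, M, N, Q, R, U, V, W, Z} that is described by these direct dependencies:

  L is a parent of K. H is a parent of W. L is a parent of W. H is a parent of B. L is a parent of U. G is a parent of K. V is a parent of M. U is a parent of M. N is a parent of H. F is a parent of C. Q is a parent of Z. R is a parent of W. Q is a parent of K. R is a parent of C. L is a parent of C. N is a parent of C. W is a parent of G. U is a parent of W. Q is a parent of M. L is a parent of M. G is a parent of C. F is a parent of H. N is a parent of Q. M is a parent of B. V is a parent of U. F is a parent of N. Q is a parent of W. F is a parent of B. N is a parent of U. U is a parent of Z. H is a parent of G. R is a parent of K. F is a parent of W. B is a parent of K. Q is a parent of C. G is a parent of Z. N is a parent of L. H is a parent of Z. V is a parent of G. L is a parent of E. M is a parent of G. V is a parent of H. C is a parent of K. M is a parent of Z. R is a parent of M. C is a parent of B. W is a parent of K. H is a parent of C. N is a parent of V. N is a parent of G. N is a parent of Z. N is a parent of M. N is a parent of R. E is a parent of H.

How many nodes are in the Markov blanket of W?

13

A node's Markov blanket = Pa ∪ Ch ∪ (parents of Ch other than the node itself).
W has parents F, H, L, Q, R, U.
Ch(W) = {G, K}.
For each child, the remaining parents (spouses of W):
  G also has parents H, M, N, V.
  K also has parents B, C, G, L, Q, R.
MB(W) = {B, C, F, G, H, K, L, M, N, Q, R, U, V}, which has 13 nodes.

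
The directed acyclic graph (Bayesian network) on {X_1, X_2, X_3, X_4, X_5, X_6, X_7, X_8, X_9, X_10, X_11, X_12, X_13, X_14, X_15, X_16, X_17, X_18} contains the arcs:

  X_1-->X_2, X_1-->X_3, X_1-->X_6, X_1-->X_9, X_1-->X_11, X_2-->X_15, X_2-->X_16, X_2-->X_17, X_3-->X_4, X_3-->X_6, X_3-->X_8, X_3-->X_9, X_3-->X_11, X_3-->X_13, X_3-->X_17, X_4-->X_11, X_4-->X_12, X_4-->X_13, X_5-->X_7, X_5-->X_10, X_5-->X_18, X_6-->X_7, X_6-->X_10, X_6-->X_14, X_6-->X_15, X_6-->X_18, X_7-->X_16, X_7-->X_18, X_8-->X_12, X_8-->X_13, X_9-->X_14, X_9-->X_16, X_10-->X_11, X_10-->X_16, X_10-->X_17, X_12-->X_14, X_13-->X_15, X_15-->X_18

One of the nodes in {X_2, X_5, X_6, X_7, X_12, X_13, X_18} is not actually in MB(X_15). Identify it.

Pa(X_15) = {X_2, X_6, X_13}.
X_15's children: X_18.
Co-parents of X_15 (other parents of its children):
  X_18: X_5, X_6, X_7
MB(X_15) = {X_2, X_5, X_6, X_7, X_13, X_18}.
X_12 is neither a parent, child, nor co-parent of X_15, so it does not belong.

X_12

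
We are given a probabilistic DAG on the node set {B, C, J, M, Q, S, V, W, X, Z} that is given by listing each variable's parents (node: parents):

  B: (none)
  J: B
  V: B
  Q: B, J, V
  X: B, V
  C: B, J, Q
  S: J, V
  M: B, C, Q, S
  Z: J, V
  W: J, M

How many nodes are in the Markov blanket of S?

6

A node's Markov blanket = Pa ∪ Ch ∪ (parents of Ch other than the node itself).
Children of S: M.
S has parents J, V.
Parents of each child, excluding S:
  M: B, C, Q
MB(S) = {B, C, J, M, Q, V}, which has 6 nodes.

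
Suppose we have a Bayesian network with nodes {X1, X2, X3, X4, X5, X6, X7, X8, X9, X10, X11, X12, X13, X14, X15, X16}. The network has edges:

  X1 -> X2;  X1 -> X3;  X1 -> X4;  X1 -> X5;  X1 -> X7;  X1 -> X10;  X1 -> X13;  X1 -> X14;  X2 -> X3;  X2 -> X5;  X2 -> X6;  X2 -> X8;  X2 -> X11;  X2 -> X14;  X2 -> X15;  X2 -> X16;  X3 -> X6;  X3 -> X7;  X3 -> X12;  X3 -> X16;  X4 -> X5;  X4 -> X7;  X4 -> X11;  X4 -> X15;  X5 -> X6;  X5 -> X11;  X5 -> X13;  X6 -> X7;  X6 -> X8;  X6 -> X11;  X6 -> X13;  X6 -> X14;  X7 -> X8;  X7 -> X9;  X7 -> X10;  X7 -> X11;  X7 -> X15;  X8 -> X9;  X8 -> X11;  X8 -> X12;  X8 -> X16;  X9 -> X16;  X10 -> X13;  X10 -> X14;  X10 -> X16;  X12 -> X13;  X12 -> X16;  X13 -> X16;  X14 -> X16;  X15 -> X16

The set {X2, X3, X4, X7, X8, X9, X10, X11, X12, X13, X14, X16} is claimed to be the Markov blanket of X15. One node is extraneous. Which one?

Pa(X15) = {X2, X4, X7}.
X15's children: X16.
Parents of each child, excluding X15:
  X16: X2, X3, X8, X9, X10, X12, X13, X14
MB(X15) = {X2, X3, X4, X7, X8, X9, X10, X12, X13, X14, X16}.
X11 is neither a parent, child, nor co-parent of X15, so it does not belong.

X11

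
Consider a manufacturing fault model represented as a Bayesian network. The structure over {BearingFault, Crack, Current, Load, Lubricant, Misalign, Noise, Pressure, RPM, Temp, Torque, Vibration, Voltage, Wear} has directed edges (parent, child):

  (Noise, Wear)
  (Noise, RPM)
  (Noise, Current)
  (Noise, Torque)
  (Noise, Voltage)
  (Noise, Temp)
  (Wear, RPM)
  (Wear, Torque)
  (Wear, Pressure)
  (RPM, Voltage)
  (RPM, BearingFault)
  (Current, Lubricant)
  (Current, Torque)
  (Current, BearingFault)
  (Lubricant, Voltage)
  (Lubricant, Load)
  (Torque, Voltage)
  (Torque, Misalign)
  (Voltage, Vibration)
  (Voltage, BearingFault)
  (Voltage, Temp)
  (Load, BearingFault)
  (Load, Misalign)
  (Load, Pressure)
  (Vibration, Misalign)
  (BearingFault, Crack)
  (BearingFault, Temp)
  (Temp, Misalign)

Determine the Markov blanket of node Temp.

{BearingFault, Load, Misalign, Noise, Torque, Vibration, Voltage}

Temp's children: Misalign.
Temp's parents: BearingFault, Noise, Voltage.
Parents of each child, excluding Temp:
  Misalign: Load, Torque, Vibration
MB(Temp) = {BearingFault, Load, Misalign, Noise, Torque, Vibration, Voltage}.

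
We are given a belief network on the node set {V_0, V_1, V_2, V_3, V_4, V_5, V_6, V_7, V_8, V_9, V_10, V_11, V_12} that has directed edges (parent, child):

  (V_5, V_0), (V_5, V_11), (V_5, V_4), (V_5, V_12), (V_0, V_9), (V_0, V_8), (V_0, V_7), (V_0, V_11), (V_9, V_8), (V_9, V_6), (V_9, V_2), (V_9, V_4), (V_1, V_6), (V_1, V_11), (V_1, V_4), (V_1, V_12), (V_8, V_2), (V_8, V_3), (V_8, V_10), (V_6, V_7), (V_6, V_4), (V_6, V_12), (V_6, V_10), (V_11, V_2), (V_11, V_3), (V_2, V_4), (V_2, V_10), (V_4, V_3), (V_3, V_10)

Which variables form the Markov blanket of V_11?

The Markov blanket of a node is its parents, its children, and the other parents of its children.
V_11's children: V_2, V_3.
V_11's parents: V_0, V_1, V_5.
For each child, the remaining parents (spouses of V_11):
  V_2: V_8, V_9
  V_3: V_4, V_8
Union: {V_0, V_1, V_5} ∪ {V_2, V_3} ∪ {V_4, V_8, V_9} = {V_0, V_1, V_2, V_3, V_4, V_5, V_8, V_9}.

{V_0, V_1, V_2, V_3, V_4, V_5, V_8, V_9}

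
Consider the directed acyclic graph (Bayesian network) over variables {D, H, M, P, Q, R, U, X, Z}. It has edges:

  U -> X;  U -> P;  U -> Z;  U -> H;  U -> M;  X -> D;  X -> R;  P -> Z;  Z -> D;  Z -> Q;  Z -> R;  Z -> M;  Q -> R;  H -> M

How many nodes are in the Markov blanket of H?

3

Recall MB(v) = parents ∪ children ∪ spouses, where spouses are the other parents of v's children.
Children of H: M.
Parents of H: U.
Parents of each child, excluding H:
  M's other parents are U, Z.
MB(H) = {M, U, Z}, which has 3 nodes.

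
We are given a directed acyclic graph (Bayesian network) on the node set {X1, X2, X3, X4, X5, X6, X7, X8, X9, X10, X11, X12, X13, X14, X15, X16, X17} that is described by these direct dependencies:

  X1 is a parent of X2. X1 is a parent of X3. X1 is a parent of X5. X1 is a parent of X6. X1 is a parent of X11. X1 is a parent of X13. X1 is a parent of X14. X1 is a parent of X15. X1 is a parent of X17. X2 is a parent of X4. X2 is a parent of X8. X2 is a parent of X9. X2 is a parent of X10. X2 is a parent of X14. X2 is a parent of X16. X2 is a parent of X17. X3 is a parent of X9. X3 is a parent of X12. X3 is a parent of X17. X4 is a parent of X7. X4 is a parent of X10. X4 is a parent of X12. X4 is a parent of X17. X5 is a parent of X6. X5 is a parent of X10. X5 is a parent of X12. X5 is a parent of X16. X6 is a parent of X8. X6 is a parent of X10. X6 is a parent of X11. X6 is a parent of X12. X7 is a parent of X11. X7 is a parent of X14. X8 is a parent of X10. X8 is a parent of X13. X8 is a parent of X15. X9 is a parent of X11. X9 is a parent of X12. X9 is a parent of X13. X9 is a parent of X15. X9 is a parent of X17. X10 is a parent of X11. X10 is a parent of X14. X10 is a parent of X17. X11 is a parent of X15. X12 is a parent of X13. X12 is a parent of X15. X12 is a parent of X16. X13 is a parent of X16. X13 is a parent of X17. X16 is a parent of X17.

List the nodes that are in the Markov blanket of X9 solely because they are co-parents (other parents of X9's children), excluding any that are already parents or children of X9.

{X1, X4, X5, X6, X7, X8, X10, X16}

Children of X9: X11, X12, X13, X15, X17.
  X11's other parents are X1, X6, X7, X10.
  X12's other parents are X3, X4, X5, X6.
  X13's other parents are X1, X8, X12.
  parents(X15) \ {X9} = {X1, X8, X11, X12}.
  X17 also has parents X1, X2, X3, X4, X10, X13, X16.
Excluding nodes already adjacent to X9 (X2, X3, X11, X12, X13, X15, X17), the co-parent-only contribution is {X1, X4, X5, X6, X7, X8, X10, X16}.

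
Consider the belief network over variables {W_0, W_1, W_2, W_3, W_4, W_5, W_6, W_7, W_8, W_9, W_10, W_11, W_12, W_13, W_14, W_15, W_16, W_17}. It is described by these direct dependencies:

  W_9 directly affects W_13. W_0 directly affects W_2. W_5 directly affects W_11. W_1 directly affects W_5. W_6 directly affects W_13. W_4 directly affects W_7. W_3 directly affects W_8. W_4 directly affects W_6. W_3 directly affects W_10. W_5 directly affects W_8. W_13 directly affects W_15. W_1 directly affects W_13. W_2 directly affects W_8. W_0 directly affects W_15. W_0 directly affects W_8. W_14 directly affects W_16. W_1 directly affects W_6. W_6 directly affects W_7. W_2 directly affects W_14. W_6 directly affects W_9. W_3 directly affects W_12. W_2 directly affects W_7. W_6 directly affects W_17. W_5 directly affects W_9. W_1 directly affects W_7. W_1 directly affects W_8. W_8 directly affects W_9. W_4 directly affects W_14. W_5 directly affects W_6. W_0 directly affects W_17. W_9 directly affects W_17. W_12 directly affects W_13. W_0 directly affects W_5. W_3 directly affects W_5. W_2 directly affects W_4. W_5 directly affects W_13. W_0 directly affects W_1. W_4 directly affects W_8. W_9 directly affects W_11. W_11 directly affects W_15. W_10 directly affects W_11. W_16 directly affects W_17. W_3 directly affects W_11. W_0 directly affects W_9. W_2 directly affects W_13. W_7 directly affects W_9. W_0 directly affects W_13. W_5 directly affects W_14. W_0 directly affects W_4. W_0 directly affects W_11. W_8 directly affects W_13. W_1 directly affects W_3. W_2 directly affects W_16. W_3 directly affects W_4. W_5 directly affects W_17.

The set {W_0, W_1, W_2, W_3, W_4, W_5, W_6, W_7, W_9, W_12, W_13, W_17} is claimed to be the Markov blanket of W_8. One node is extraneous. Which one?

The Markov blanket of a node is its parents, its children, and the other parents of its children.
Parents of W_8: W_0, W_1, W_2, W_3, W_4, W_5.
Children of W_8: W_9, W_13.
Other parents of W_8's children:
  W_9's other parents are W_0, W_5, W_6, W_7.
  W_13's other parents are W_0, W_1, W_2, W_5, W_6, W_9, W_12.
MB(W_8) = {W_0, W_1, W_2, W_3, W_4, W_5, W_6, W_7, W_9, W_12, W_13}.
W_17 is neither a parent, child, nor co-parent of W_8, so it does not belong.

W_17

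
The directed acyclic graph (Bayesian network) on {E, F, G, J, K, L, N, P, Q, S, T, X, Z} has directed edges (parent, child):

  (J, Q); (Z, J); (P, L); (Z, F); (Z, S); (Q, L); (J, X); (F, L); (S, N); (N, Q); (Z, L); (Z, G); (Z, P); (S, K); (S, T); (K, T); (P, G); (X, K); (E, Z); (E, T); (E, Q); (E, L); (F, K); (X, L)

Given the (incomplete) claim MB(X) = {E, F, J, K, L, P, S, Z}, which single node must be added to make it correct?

Recall MB(v) = parents ∪ children ∪ spouses, where spouses are the other parents of v's children.
X's parents: J.
X's children: K, L.
Parents of each child, excluding X:
  K: F, S
  L: E, F, P, Q, Z
MB(X) = {E, F, J, K, L, P, Q, S, Z}.
Comparing with the claimed set, Q is missing.

Q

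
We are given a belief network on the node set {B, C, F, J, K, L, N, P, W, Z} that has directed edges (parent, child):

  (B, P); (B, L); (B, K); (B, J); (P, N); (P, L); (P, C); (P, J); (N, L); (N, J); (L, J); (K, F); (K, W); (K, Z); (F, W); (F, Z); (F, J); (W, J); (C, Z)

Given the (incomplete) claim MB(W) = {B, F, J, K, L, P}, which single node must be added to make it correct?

Pa(W) = {F, K}.
W's children: J.
For each child, the remaining parents (spouses of W):
  parents(J) \ {W} = {B, F, L, N, P}.
MB(W) = {B, F, J, K, L, N, P}.
Comparing with the claimed set, N is missing.

N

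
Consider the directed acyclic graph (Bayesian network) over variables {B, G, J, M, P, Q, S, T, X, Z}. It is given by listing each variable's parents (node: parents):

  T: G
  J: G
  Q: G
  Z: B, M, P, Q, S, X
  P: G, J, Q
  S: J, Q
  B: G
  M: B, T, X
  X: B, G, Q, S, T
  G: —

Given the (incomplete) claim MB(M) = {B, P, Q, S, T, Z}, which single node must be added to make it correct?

A node's Markov blanket = Pa ∪ Ch ∪ (parents of Ch other than the node itself).
Pa(M) = {B, T, X}.
M has child Z.
Other parents of M's children:
  parents(Z) \ {M} = {B, P, Q, S, X}.
MB(M) = {B, P, Q, S, T, X, Z}.
Comparing with the claimed set, X is missing.

X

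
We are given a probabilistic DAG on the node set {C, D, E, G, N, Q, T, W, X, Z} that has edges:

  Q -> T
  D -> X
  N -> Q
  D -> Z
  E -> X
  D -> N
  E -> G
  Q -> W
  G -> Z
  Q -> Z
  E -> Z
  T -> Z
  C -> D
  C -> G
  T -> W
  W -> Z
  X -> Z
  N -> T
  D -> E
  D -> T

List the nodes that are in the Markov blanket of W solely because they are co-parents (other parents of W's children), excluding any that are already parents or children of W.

{D, E, G, X}

Children of W: Z.
  Z: D, E, G, Q, T, X
Excluding nodes already adjacent to W (Q, T, Z), the co-parent-only contribution is {D, E, G, X}.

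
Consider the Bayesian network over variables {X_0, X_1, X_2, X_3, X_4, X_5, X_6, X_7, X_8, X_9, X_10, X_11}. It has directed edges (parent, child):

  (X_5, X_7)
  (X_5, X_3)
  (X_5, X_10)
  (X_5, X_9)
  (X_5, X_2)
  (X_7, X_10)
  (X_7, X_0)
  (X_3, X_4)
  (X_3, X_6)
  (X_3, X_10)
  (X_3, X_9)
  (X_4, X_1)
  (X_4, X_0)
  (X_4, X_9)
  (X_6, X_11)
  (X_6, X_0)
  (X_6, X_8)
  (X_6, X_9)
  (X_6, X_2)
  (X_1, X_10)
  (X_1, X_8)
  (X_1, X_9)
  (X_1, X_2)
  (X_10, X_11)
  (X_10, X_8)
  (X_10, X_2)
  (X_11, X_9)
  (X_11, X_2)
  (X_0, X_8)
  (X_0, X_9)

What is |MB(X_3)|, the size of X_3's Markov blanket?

9

Recall MB(v) = parents ∪ children ∪ spouses, where spouses are the other parents of v's children.
X_3's parents: X_5.
Children of X_3: X_4, X_6, X_9, X_10.
Parents of each child, excluding X_3:
  X_4 has no other parent.
  X_6: no additional parents.
  X_10 also has parents X_1, X_5, X_7.
  X_9 also has parents X_0, X_1, X_4, X_5, X_6, X_11.
MB(X_3) = {X_0, X_1, X_4, X_5, X_6, X_7, X_9, X_10, X_11}, which has 9 nodes.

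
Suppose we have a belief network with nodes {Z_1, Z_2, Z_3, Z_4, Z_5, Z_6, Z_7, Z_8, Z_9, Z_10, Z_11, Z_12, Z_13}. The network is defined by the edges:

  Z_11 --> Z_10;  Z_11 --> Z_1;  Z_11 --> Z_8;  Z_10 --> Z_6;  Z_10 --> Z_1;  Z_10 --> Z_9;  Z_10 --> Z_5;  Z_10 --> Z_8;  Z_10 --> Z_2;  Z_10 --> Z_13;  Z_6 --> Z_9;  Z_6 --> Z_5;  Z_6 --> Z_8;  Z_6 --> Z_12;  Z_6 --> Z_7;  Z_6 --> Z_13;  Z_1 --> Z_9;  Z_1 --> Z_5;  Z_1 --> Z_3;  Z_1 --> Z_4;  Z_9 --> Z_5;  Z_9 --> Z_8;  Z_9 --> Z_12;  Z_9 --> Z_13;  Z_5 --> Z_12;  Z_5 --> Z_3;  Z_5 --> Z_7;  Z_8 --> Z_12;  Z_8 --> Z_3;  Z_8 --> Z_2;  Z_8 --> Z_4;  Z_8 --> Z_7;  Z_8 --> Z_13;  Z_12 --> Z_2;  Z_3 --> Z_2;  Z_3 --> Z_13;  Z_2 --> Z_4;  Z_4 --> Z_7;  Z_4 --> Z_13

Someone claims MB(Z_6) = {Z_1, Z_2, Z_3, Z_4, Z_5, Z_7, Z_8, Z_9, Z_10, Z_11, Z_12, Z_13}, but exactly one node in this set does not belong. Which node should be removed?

Z_2

The Markov blanket of a node is its parents, its children, and the other parents of its children.
Children of Z_6: Z_5, Z_7, Z_8, Z_9, Z_12, Z_13.
Pa(Z_6) = {Z_10}.
Other parents of Z_6's children:
  Z_9's other parents are Z_1, Z_10.
  parents(Z_5) \ {Z_6} = {Z_1, Z_9, Z_10}.
  Z_8's other parents are Z_9, Z_10, Z_11.
  Z_12 also has parents Z_5, Z_8, Z_9.
  Z_7 also has parents Z_4, Z_5, Z_8.
  Z_13 also has parents Z_3, Z_4, Z_8, Z_9, Z_10.
MB(Z_6) = {Z_1, Z_3, Z_4, Z_5, Z_7, Z_8, Z_9, Z_10, Z_11, Z_12, Z_13}.
Z_2 is neither a parent, child, nor co-parent of Z_6, so it does not belong.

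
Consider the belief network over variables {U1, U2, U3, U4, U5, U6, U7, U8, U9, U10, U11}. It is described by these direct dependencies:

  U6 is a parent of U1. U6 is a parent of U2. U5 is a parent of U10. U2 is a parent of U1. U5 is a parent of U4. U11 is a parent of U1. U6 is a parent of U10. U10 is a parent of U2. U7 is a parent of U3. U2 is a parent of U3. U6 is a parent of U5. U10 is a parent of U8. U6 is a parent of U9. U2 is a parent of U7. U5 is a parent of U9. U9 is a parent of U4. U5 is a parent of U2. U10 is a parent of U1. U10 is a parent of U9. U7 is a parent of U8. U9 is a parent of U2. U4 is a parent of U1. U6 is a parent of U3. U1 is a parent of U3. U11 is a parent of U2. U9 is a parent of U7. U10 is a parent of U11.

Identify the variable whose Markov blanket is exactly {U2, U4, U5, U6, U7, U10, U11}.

U9

The target node must have every member of {U2, U4, U5, U6, U7, U10, U11} as a parent, child, or co-parent, and no others.
Parents of U9: U5, U6, U10; children: U2, U4, U7; co-parents: U2, U5, U6, U10, U11.
These exactly cover the given set, so the node is U9.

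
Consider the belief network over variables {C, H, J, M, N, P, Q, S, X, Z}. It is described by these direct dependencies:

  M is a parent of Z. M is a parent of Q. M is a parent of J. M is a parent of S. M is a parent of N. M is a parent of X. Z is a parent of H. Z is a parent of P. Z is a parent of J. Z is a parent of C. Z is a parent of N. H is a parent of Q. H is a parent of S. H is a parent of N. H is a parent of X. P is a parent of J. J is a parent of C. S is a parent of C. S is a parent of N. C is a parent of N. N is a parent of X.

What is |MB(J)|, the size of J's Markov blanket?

The Markov blanket of a node is its parents, its children, and the other parents of its children.
J has parents M, P, Z.
Ch(J) = {C}.
For each child, the remaining parents (spouses of J):
  C: S, Z
MB(J) = {C, M, P, S, Z}, which has 5 nodes.

5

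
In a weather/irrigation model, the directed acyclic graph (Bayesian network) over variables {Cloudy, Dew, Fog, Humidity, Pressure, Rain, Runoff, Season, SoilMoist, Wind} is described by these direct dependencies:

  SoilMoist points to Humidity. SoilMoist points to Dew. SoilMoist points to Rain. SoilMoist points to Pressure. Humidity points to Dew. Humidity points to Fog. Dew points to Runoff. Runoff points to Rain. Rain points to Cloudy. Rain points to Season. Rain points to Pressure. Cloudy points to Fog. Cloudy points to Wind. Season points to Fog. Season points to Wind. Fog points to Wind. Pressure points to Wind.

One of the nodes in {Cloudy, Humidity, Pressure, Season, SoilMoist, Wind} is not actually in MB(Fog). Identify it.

Fog's parents: Cloudy, Humidity, Season.
Ch(Fog) = {Wind}.
Co-parents of Fog (other parents of its children):
  Wind: Cloudy, Pressure, Season
MB(Fog) = {Cloudy, Humidity, Pressure, Season, Wind}.
SoilMoist is neither a parent, child, nor co-parent of Fog, so it does not belong.

SoilMoist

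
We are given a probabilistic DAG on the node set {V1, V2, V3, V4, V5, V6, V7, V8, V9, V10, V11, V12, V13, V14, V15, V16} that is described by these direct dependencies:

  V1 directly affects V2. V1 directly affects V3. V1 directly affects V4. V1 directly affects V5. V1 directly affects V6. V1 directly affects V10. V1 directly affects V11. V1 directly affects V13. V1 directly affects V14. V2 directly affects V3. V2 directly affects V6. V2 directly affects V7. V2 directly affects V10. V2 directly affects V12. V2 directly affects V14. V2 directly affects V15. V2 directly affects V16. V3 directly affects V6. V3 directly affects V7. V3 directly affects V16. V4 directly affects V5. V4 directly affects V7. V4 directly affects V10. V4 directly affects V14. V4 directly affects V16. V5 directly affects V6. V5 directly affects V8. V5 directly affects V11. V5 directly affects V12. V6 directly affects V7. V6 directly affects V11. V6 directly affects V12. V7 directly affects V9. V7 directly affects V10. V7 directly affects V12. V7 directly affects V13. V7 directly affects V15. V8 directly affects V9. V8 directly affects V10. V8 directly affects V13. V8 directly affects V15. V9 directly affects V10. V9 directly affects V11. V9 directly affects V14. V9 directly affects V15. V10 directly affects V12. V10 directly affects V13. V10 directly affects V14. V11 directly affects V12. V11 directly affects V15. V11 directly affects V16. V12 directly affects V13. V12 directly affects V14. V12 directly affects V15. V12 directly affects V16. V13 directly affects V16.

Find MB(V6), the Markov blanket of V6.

The Markov blanket of a node is its parents, its children, and the other parents of its children.
V6's children: V7, V11, V12.
V6 has parents V1, V2, V3, V5.
Co-parents of V6 (other parents of its children):
  V7 also has parents V2, V3, V4.
  parents(V11) \ {V6} = {V1, V5, V9}.
  V12 also has parents V2, V5, V7, V10, V11.
MB(V6) = {V1, V2, V3, V4, V5, V7, V9, V10, V11, V12}.

{V1, V2, V3, V4, V5, V7, V9, V10, V11, V12}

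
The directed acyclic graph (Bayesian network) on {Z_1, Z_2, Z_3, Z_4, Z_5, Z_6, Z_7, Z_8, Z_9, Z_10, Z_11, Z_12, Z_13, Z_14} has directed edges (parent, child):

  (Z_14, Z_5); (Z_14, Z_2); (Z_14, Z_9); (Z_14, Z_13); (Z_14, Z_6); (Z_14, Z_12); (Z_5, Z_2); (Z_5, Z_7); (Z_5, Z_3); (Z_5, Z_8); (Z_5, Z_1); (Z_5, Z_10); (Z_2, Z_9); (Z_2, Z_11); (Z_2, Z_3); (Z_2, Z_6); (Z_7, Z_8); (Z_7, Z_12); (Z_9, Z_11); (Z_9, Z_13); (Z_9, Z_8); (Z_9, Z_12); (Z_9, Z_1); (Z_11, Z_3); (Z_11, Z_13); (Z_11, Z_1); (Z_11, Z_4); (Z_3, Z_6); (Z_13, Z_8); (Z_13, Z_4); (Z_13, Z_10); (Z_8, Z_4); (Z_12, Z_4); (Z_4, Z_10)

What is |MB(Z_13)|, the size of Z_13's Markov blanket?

9

The Markov blanket of a node is its parents, its children, and the other parents of its children.
Parents of Z_13: Z_9, Z_11, Z_14.
Ch(Z_13) = {Z_4, Z_8, Z_10}.
Other parents of Z_13's children:
  Z_8: Z_5, Z_7, Z_9
  Z_4: Z_8, Z_11, Z_12
  Z_10: Z_4, Z_5
MB(Z_13) = {Z_4, Z_5, Z_7, Z_8, Z_9, Z_10, Z_11, Z_12, Z_14}, which has 9 nodes.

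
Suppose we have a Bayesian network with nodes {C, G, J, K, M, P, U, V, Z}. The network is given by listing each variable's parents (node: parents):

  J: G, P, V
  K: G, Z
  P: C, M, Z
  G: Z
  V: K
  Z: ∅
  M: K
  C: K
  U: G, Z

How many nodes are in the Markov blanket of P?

6

Recall MB(v) = parents ∪ children ∪ spouses, where spouses are the other parents of v's children.
Parents of P: C, M, Z.
Children of P: J.
For each child, the remaining parents (spouses of P):
  parents(J) \ {P} = {G, V}.
MB(P) = {C, G, J, M, V, Z}, which has 6 nodes.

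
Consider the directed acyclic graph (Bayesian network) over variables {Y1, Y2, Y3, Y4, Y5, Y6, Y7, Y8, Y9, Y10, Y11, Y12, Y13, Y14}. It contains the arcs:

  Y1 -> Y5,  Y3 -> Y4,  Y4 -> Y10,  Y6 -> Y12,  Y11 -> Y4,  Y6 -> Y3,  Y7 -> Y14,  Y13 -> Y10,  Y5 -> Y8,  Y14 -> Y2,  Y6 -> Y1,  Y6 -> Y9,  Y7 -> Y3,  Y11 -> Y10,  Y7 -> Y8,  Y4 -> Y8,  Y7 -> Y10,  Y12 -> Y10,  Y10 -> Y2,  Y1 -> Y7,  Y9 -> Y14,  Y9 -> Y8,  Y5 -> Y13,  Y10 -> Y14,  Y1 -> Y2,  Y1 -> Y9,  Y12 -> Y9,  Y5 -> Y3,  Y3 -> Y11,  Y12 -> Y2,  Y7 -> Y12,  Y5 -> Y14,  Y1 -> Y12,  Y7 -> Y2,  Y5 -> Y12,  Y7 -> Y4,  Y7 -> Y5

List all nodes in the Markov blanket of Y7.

Parents of Y7: Y1.
Y7's children: Y2, Y3, Y4, Y5, Y8, Y10, Y12, Y14.
Co-parents of Y7 (other parents of its children):
  Y5's other parent is Y1.
  Y3's other parents are Y5, Y6.
  Y12 also has parents Y1, Y5, Y6.
  Y4's other parents are Y3, Y11.
  parents(Y10) \ {Y7} = {Y4, Y11, Y12, Y13}.
  Y14 also has parents Y5, Y9, Y10.
  Y8 also has parents Y4, Y5, Y9.
  Y2's other parents are Y1, Y10, Y12, Y14.
MB(Y7) = {Y1, Y2, Y3, Y4, Y5, Y6, Y8, Y9, Y10, Y11, Y12, Y13, Y14}.

{Y1, Y2, Y3, Y4, Y5, Y6, Y8, Y9, Y10, Y11, Y12, Y13, Y14}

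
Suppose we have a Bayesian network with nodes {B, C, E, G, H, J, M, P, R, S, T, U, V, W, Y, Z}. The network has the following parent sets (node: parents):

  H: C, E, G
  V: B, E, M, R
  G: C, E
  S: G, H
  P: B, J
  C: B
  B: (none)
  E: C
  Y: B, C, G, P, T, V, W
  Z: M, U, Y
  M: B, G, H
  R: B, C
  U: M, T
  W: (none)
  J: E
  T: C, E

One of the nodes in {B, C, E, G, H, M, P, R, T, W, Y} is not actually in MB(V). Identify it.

H

V has parents B, E, M, R.
V's children: Y.
For each child, the remaining parents (spouses of V):
  Y: B, C, G, P, T, W
MB(V) = {B, C, E, G, M, P, R, T, W, Y}.
H is neither a parent, child, nor co-parent of V, so it does not belong.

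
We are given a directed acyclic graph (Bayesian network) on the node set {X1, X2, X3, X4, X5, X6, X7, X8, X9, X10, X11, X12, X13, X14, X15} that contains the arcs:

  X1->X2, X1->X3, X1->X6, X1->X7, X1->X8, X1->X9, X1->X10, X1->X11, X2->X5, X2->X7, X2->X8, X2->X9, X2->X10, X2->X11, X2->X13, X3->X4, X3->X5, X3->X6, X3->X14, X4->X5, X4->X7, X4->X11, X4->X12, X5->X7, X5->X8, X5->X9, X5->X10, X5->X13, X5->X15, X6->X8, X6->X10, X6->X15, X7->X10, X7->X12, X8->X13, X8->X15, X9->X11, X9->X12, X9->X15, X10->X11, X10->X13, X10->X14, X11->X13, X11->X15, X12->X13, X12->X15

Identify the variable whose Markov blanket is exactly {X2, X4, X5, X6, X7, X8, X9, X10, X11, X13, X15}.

X12

The target node must have every member of {X2, X4, X5, X6, X7, X8, X9, X10, X11, X13, X15} as a parent, child, or co-parent, and no others.
Parents of X12: X4, X7, X9; children: X13, X15; co-parents: X2, X5, X6, X8, X9, X10, X11.
These exactly cover the given set, so the node is X12.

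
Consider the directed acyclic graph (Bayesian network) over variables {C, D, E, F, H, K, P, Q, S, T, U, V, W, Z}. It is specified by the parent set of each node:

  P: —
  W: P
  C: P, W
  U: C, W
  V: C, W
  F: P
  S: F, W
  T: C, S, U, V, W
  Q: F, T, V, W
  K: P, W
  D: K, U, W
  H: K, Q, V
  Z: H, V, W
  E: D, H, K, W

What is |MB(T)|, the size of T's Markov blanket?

7

Recall MB(v) = parents ∪ children ∪ spouses, where spouses are the other parents of v's children.
Pa(T) = {C, S, U, V, W}.
T has child Q.
Other parents of T's children:
  Q also has parents F, V, W.
MB(T) = {C, F, Q, S, U, V, W}, which has 7 nodes.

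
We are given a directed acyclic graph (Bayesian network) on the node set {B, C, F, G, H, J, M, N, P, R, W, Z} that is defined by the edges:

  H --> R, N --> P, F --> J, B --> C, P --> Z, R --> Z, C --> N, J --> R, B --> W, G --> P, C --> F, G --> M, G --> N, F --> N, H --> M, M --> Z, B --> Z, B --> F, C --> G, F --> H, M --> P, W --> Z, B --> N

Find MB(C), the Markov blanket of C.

A node's Markov blanket = Pa ∪ Ch ∪ (parents of Ch other than the node itself).
C has parent B.
C's children: F, G, N.
Co-parents of C (other parents of its children):
  F's other parent is B.
  G has no other parent.
  N also has parents B, F, G.
MB(C) = {B, F, G, N}.

{B, F, G, N}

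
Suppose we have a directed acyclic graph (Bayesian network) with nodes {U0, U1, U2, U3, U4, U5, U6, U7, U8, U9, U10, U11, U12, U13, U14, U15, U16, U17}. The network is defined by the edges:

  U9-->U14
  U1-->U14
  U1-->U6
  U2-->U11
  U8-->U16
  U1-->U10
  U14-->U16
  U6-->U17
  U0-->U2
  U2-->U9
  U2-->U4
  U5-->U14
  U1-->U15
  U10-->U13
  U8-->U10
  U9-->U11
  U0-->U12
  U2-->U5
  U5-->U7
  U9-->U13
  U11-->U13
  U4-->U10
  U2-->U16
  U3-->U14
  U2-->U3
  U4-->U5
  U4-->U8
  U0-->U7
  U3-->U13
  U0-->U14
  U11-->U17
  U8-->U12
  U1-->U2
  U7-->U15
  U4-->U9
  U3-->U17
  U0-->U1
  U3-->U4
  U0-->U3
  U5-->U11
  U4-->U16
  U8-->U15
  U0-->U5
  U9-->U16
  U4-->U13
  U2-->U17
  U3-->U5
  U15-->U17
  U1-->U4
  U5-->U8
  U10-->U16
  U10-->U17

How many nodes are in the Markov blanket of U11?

10

A node's Markov blanket = Pa ∪ Ch ∪ (parents of Ch other than the node itself).
U11's parents: U2, U5, U9.
Ch(U11) = {U13, U17}.
Parents of each child, excluding U11:
  U13's other parents are U3, U4, U9, U10.
  U17's other parents are U2, U3, U6, U10, U15.
MB(U11) = {U2, U3, U4, U5, U6, U9, U10, U13, U15, U17}, which has 10 nodes.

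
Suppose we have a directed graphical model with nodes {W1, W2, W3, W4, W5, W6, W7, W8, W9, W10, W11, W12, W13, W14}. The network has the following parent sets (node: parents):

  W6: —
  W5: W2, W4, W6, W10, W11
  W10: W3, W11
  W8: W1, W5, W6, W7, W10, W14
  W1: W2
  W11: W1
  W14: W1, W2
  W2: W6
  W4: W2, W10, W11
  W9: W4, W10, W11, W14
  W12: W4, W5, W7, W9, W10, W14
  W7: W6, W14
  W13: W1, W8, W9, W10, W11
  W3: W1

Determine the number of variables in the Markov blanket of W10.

Recall MB(v) = parents ∪ children ∪ spouses, where spouses are the other parents of v's children.
W10 has parents W3, W11.
Children of W10: W4, W5, W8, W9, W12, W13.
Parents of each child, excluding W10:
  W4 also has parents W2, W11.
  W5 also has parents W2, W4, W6, W11.
  W8 also has parents W1, W5, W6, W7, W14.
  W9's other parents are W4, W11, W14.
  W12 also has parents W4, W5, W7, W9, W14.
  W13's other parents are W1, W8, W9, W11.
MB(W10) = {W1, W2, W3, W4, W5, W6, W7, W8, W9, W11, W12, W13, W14}, which has 13 nodes.

13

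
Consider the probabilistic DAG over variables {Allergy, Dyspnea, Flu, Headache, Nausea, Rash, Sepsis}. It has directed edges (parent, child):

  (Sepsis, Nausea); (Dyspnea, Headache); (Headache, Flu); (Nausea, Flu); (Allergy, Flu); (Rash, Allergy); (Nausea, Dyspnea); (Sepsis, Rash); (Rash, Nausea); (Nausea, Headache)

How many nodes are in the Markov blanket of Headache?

4

Headache has parents Dyspnea, Nausea.
Headache's children: Flu.
Other parents of Headache's children:
  Flu also has parents Allergy, Nausea.
MB(Headache) = {Allergy, Dyspnea, Flu, Nausea}, which has 4 nodes.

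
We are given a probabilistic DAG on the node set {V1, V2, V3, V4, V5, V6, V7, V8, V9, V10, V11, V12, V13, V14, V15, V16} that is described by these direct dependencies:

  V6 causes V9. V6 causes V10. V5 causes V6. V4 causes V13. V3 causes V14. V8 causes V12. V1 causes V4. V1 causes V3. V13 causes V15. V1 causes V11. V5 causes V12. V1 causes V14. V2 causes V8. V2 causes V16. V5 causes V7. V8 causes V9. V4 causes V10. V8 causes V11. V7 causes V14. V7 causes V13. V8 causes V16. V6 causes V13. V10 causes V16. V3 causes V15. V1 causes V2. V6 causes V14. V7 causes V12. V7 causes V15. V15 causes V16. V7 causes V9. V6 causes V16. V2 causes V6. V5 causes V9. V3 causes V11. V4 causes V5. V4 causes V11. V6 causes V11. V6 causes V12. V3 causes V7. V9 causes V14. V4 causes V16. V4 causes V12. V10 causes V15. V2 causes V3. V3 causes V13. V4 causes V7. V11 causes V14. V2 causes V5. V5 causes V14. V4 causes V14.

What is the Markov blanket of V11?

{V1, V3, V4, V5, V6, V7, V8, V9, V14}

The Markov blanket of a node is its parents, its children, and the other parents of its children.
Parents of V11: V1, V3, V4, V6, V8.
V11 has child V14.
Parents of each child, excluding V11:
  V14's other parents are V1, V3, V4, V5, V6, V7, V9.
Taking the union gives {V1, V3, V4, V5, V6, V7, V8, V9, V14}.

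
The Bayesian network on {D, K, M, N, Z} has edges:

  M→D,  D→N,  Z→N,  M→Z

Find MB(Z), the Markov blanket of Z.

{D, M, N}

Pa(Z) = {M}.
Ch(Z) = {N}.
Other parents of Z's children:
  N: D
So the Markov blanket of Z is {D, M, N}.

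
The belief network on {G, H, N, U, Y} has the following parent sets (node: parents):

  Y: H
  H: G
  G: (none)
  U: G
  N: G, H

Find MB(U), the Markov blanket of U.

{G}

By definition, MB(U) is built from U's parents, U's children, and the co-parents of U.
Ch(U) = {}.
Pa(U) = {G}.
With no children, U has no spouses; the co-parent set is empty.
So the Markov blanket of U is {G}.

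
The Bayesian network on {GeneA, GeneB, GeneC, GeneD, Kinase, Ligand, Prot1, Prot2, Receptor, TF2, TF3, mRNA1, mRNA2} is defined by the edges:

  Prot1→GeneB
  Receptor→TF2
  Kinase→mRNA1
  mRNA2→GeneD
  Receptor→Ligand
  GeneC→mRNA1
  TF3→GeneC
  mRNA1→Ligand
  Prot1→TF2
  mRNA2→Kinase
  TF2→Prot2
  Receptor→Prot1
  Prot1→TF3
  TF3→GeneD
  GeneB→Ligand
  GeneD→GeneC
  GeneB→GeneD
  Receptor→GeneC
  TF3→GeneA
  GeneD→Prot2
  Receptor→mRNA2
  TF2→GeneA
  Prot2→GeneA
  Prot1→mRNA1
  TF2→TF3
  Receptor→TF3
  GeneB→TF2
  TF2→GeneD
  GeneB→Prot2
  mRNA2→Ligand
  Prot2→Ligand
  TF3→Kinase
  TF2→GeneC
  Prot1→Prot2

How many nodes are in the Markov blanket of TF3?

The Markov blanket of a node is its parents, its children, and the other parents of its children.
TF3 has parents Prot1, Receptor, TF2.
Ch(TF3) = {GeneA, GeneC, GeneD, Kinase}.
Co-parents of TF3 (other parents of its children):
  Kinase's other parent is mRNA2.
  GeneD's other parents are GeneB, TF2, mRNA2.
  GeneC also has parents GeneD, Receptor, TF2.
  GeneA also has parents Prot2, TF2.
MB(TF3) = {GeneA, GeneB, GeneC, GeneD, Kinase, Prot1, Prot2, Receptor, TF2, mRNA2}, which has 10 nodes.

10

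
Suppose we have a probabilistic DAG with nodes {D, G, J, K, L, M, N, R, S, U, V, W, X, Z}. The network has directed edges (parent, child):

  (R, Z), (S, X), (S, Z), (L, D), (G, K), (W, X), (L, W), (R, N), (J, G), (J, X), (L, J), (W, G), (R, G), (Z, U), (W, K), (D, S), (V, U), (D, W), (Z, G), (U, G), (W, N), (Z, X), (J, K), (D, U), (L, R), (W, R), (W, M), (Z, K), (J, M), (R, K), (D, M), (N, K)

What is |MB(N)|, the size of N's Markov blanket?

6

Recall MB(v) = parents ∪ children ∪ spouses, where spouses are the other parents of v's children.
N has parents R, W.
N's children: K.
Parents of each child, excluding N:
  K also has parents G, J, R, W, Z.
MB(N) = {G, J, K, R, W, Z}, which has 6 nodes.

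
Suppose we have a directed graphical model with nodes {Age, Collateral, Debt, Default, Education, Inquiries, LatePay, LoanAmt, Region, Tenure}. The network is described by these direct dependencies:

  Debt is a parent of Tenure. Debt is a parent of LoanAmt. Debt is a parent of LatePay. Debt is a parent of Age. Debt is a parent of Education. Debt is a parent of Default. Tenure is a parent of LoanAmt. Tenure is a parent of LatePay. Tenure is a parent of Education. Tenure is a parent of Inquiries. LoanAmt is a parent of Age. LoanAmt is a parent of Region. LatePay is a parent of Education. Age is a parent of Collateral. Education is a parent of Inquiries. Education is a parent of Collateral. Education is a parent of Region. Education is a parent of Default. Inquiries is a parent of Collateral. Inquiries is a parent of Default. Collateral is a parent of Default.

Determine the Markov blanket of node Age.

{Collateral, Debt, Education, Inquiries, LoanAmt}

By definition, MB(Age) is built from Age's parents, Age's children, and the co-parents of Age.
Pa(Age) = {Debt, LoanAmt}.
Ch(Age) = {Collateral}.
Co-parents of Age (other parents of its children):
  Collateral also has parents Education, Inquiries.
Taking the union gives {Collateral, Debt, Education, Inquiries, LoanAmt}.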